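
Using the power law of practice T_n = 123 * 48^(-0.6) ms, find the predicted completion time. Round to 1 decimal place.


T_n = 123 * 48^(-0.6)
48^(-0.6) = 0.098007
T_n = 123 * 0.098007
= 12.1 ms


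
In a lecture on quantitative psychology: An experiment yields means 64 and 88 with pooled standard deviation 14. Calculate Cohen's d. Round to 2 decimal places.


Cohen's d = (M1 - M2) / S_pooled
= (64 - 88) / 14
= -24 / 14
= -1.71


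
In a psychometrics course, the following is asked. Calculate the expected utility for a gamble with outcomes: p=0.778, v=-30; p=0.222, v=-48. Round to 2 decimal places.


EU = sum(p_i * v_i)
0.778 * -30 = -23.34
0.222 * -48 = -10.656
EU = -23.34 + -10.656
= -34.00


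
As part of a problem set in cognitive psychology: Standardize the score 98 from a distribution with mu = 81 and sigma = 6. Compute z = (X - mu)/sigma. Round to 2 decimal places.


z = (X - mu) / sigma
= (98 - 81) / 6
= 17 / 6
= 2.83


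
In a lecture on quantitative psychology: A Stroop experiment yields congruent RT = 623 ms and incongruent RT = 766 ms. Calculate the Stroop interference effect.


Stroop effect = RT(incongruent) - RT(congruent)
= 766 - 623
= 143 ms


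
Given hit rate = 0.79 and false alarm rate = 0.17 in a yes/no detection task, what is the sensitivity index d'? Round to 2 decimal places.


d' = z(HR) - z(FAR)
z(0.79) = 0.8064
z(0.17) = -0.9542
d' = 0.8064 - -0.9542
= 1.76


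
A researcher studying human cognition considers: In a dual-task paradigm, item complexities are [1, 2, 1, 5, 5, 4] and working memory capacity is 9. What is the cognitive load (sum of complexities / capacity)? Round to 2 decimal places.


Total complexity = 1 + 2 + 1 + 5 + 5 + 4 = 18
Load = total / capacity = 18 / 9
= 2.00


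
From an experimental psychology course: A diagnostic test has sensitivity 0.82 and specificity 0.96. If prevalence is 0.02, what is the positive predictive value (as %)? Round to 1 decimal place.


PPV = (sens * prev) / (sens * prev + (1-spec) * (1-prev))
Numerator = 0.82 * 0.02 = 0.0164
P(positive and no disease) = (1 - spec) * (1 - prev) = (1 - 0.96) * (1 - 0.02) = 0.0392
Denominator = 0.0164 + 0.0392 = 0.0556
PPV = 0.0164 / 0.0556 = 0.294964
As percentage = 29.5


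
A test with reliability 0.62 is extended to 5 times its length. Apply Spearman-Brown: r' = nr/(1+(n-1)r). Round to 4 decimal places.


r_new = n*r / (1 + (n-1)*r)
Numerator = 5 * 0.62 = 3.1
Denominator = 1 + 4 * 0.62 = 3.48
r_new = 3.1 / 3.48
= 0.8908


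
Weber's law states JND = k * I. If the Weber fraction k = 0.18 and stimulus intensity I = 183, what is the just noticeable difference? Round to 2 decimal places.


JND = k * I
JND = 0.18 * 183
= 32.94


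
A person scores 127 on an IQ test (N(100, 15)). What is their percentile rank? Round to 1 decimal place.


z = (IQ - mean) / SD
z = (127 - 100) / 15 = 1.8
Percentile = Phi(1.8) * 100
Phi(1.8) = 0.96407
= 96.4


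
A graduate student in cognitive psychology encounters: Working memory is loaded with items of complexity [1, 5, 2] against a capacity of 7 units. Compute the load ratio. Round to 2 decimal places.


Total complexity = 1 + 5 + 2 = 8
Load = total / capacity = 8 / 7
= 1.14


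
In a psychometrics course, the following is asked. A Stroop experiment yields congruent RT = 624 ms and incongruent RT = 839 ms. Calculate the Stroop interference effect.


Stroop effect = RT(incongruent) - RT(congruent)
= 839 - 624
= 215 ms


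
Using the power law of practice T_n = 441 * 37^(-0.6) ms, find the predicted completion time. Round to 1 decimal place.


T_n = 441 * 37^(-0.6)
37^(-0.6) = 0.114572
T_n = 441 * 0.114572
= 50.5 ms


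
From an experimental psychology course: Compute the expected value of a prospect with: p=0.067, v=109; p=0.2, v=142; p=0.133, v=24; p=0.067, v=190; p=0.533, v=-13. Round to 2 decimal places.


EU = sum(p_i * v_i)
0.067 * 109 = 7.303
0.2 * 142 = 28.4
0.133 * 24 = 3.192
0.067 * 190 = 12.73
0.533 * -13 = -6.929
EU = 7.303 + 28.4 + 3.192 + 12.73 + -6.929
= 44.70


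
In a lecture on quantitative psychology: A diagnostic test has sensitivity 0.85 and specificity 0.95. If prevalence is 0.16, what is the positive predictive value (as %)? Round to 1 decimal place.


PPV = (sens * prev) / (sens * prev + (1-spec) * (1-prev))
Numerator = 0.85 * 0.16 = 0.136
P(positive and no disease) = (1 - spec) * (1 - prev) = (1 - 0.95) * (1 - 0.16) = 0.042
Denominator = 0.136 + 0.042 = 0.178
PPV = 0.136 / 0.178 = 0.764045
As percentage = 76.4


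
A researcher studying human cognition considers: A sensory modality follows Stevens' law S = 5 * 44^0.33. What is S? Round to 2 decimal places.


S = 5 * 44^0.33
44^0.33 = 3.4861
S = 5 * 3.4861
= 17.43


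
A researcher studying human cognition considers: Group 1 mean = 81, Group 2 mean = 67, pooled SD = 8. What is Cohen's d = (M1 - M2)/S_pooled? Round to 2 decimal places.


Cohen's d = (M1 - M2) / S_pooled
= (81 - 67) / 8
= 14 / 8
= 1.75


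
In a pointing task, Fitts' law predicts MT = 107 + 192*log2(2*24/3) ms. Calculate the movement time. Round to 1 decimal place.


MT = 107 + 192 * log2(2*24/3)
2D/W = 16.0
log2(16.0) = 4.0
MT = 107 + 192 * 4.0
= 875.0 ms


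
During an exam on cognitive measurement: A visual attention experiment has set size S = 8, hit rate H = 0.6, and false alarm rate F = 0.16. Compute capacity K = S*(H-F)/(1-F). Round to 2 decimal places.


K = S * (H - F) / (1 - F)
H - F = 0.44
1 - F = 0.84
K = 8 * 0.44 / 0.84
= 4.19


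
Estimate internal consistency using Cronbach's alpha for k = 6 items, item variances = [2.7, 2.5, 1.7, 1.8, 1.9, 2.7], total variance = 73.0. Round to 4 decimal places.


alpha = (k/(k-1)) * (1 - sum(s_i^2)/s_total^2)
sum(item variances) = 13.3
k/(k-1) = 6/5 = 1.2
1 - 13.3/73.0 = 1 - 0.182192 = 0.817808
alpha = 1.2 * 0.817808
= 0.9814


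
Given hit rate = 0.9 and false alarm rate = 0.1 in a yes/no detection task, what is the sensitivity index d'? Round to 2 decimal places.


d' = z(HR) - z(FAR)
z(0.9) = 1.2816
z(0.1) = -1.2816
d' = 1.2816 - -1.2816
= 2.56


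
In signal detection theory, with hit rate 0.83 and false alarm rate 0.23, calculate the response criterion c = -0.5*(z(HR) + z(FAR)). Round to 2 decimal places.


c = -0.5 * (z(HR) + z(FAR))
z(0.83) = 0.9542
z(0.23) = -0.7388
c = -0.5 * (0.9542 + -0.7388)
= -0.5 * 0.2154
= -0.11


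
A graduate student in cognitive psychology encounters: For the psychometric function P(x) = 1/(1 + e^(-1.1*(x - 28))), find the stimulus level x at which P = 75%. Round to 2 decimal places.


At P = 0.75: 0.75 = 1/(1 + e^(-k*(x-x0)))
Solving: e^(-k*(x-x0)) = 1/3
x = x0 + ln(3)/k
ln(3) = 1.0986
x = 28 + 1.0986/1.1
= 28 + 0.9987
= 29.00


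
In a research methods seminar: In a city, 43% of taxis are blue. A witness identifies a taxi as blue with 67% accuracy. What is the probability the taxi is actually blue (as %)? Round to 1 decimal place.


P(blue | says blue) = P(says blue | blue)*P(blue) / [P(says blue | blue)*P(blue) + P(says blue | not blue)*P(not blue)]
Numerator = 0.67 * 0.43 = 0.2881
False identification = 0.33 * 0.57 = 0.1881
P = 0.2881 / (0.2881 + 0.1881)
= 0.2881 / 0.4762
As percentage = 60.5


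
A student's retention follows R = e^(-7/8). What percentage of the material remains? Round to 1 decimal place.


R = e^(-t/S)
-t/S = -7/8 = -0.875
R = e^(-0.875) = 0.416862
Percentage = 0.416862 * 100
= 41.7


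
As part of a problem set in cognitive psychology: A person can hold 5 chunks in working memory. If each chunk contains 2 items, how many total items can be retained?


Total items = chunks * items_per_chunk
= 5 * 2
= 10


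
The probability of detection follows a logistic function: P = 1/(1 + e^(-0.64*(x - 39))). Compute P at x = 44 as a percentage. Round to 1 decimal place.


P(x) = 1/(1 + e^(-0.64*(44 - 39)))
Exponent = -0.64 * 5 = -3.2
e^(-3.2) = 0.040762
P = 1/(1 + 0.040762) = 0.960834
Percentage = 96.1


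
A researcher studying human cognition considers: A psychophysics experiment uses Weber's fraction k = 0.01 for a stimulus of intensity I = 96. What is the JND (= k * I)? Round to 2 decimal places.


JND = k * I
JND = 0.01 * 96
= 0.96


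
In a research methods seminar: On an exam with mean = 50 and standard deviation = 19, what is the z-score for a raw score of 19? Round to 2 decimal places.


z = (X - mu) / sigma
= (19 - 50) / 19
= -31 / 19
= -1.63


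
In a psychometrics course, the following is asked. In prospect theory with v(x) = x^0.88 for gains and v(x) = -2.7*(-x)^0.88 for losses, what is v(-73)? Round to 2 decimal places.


Since x = -73 < 0, use v(x) = -lambda*(-x)^alpha
(-x) = 73
73^0.88 = 43.6239
v(-73) = -2.7 * 43.6239
= -117.78


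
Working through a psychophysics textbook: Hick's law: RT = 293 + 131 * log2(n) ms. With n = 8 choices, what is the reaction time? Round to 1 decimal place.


RT = 293 + 131 * log2(8)
log2(8) = 3.0
RT = 293 + 131 * 3.0
= 293 + 393.0
= 686.0 ms


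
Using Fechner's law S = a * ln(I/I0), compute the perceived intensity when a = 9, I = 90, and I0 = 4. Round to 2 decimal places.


S = 9 * ln(90/4)
I/I0 = 22.5
ln(22.5) = 3.1135
S = 9 * 3.1135
= 28.02


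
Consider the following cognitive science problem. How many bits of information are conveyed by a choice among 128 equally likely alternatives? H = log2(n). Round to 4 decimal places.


H = log2(n)
H = log2(128)
= 7.0000


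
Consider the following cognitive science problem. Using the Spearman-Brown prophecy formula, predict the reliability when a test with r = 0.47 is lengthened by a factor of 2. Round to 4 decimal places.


r_new = n*r / (1 + (n-1)*r)
Numerator = 2 * 0.47 = 0.94
Denominator = 1 + 1 * 0.47 = 1.47
r_new = 0.94 / 1.47
= 0.6395


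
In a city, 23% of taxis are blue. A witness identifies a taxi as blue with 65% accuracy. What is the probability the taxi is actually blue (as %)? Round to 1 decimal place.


P(blue | says blue) = P(says blue | blue)*P(blue) / [P(says blue | blue)*P(blue) + P(says blue | not blue)*P(not blue)]
Numerator = 0.65 * 0.23 = 0.1495
False identification = 0.35 * 0.77 = 0.2695
P = 0.1495 / (0.1495 + 0.2695)
= 0.1495 / 0.419
As percentage = 35.7


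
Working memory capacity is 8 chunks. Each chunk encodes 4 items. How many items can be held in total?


Total items = chunks * items_per_chunk
= 8 * 4
= 32


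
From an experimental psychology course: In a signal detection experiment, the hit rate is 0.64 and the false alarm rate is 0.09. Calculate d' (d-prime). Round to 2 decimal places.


d' = z(HR) - z(FAR)
z(0.64) = 0.3585
z(0.09) = -1.3408
d' = 0.3585 - -1.3408
= 1.70


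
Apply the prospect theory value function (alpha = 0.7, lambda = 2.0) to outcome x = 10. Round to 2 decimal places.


Since x = 10 >= 0, use v(x) = x^0.7
10^0.7 = 5.0119
v(10) = 5.01


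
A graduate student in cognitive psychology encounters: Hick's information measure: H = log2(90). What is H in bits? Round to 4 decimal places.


H = log2(n)
H = log2(90)
= 6.4919


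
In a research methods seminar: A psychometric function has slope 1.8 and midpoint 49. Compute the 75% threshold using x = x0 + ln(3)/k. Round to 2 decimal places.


At P = 0.75: 0.75 = 1/(1 + e^(-k*(x-x0)))
Solving: e^(-k*(x-x0)) = 1/3
x = x0 + ln(3)/k
ln(3) = 1.0986
x = 49 + 1.0986/1.8
= 49 + 0.6103
= 49.61


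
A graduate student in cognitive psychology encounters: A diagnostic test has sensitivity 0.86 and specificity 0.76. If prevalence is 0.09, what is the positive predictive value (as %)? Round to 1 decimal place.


PPV = (sens * prev) / (sens * prev + (1-spec) * (1-prev))
Numerator = 0.86 * 0.09 = 0.0774
P(positive and no disease) = (1 - spec) * (1 - prev) = (1 - 0.76) * (1 - 0.09) = 0.2184
Denominator = 0.0774 + 0.2184 = 0.2958
PPV = 0.0774 / 0.2958 = 0.261663
As percentage = 26.2


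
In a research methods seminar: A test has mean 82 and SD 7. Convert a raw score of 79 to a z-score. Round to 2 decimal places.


z = (X - mu) / sigma
= (79 - 82) / 7
= -3 / 7
= -0.43


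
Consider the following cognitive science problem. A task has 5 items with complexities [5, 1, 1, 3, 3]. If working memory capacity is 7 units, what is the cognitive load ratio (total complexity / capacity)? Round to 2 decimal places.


Total complexity = 5 + 1 + 1 + 3 + 3 = 13
Load = total / capacity = 13 / 7
= 1.86


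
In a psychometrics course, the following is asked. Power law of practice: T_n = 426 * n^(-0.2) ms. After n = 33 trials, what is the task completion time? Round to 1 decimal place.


T_n = 426 * 33^(-0.2)
33^(-0.2) = 0.496932
T_n = 426 * 0.496932
= 211.7 ms


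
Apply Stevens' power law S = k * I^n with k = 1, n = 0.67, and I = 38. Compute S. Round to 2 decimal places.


S = 1 * 38^0.67
38^0.67 = 11.4408
S = 1 * 11.4408
= 11.44


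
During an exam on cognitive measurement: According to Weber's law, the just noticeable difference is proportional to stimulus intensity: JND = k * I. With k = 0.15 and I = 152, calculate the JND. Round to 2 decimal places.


JND = k * I
JND = 0.15 * 152
= 22.80


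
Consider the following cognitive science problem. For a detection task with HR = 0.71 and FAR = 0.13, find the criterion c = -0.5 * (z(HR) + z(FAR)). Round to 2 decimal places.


c = -0.5 * (z(HR) + z(FAR))
z(0.71) = 0.5534
z(0.13) = -1.1264
c = -0.5 * (0.5534 + -1.1264)
= -0.5 * -0.573
= 0.29


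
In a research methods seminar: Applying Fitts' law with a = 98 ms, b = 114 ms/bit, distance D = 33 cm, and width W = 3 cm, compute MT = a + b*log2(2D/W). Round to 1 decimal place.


MT = 98 + 114 * log2(2*33/3)
2D/W = 22.0
log2(22.0) = 4.4594
MT = 98 + 114 * 4.4594
= 606.4 ms


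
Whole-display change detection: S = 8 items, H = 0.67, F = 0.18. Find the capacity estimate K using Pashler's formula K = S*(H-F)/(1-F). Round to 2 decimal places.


K = S * (H - F) / (1 - F)
H - F = 0.49
1 - F = 0.82
K = 8 * 0.49 / 0.82
= 4.78


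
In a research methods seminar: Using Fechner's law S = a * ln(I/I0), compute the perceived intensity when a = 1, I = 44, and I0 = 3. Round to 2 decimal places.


S = 1 * ln(44/3)
I/I0 = 14.666667
ln(14.666667) = 2.6856
S = 1 * 2.6856
= 2.69


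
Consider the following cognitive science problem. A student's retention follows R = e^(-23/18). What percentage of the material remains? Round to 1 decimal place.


R = e^(-t/S)
-t/S = -23/18 = -1.277778
R = e^(-1.277778) = 0.278656
Percentage = 0.278656 * 100
= 27.9


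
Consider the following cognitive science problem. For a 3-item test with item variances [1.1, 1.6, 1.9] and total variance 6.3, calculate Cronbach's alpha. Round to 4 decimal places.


alpha = (k/(k-1)) * (1 - sum(s_i^2)/s_total^2)
sum(item variances) = 4.6
k/(k-1) = 3/2 = 1.5
1 - 4.6/6.3 = 1 - 0.730159 = 0.269841
alpha = 1.5 * 0.269841
= 0.4048


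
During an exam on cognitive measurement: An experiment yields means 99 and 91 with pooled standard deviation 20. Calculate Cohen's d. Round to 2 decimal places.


Cohen's d = (M1 - M2) / S_pooled
= (99 - 91) / 20
= 8 / 20
= 0.40


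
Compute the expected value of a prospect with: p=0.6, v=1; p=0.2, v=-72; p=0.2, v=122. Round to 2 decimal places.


EU = sum(p_i * v_i)
0.6 * 1 = 0.6
0.2 * -72 = -14.4
0.2 * 122 = 24.4
EU = 0.6 + -14.4 + 24.4
= 10.60


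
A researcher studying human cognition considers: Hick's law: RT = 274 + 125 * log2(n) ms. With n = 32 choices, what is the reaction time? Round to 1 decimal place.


RT = 274 + 125 * log2(32)
log2(32) = 5.0
RT = 274 + 125 * 5.0
= 274 + 625.0
= 899.0 ms


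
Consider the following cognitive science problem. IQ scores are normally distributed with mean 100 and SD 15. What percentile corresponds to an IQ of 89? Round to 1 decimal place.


z = (IQ - mean) / SD
z = (89 - 100) / 15 = -0.7333
Percentile = Phi(-0.7333) * 100
Phi(-0.7333) = 0.231688
= 23.2


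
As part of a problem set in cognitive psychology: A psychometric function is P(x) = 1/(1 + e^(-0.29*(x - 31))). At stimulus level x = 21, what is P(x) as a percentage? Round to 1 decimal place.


P(x) = 1/(1 + e^(-0.29*(21 - 31)))
Exponent = -0.29 * -10 = 2.9
e^(2.9) = 18.174145
P = 1/(1 + 18.174145) = 0.052154
Percentage = 5.2


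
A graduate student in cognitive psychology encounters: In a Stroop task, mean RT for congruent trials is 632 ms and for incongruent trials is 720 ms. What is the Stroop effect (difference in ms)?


Stroop effect = RT(incongruent) - RT(congruent)
= 720 - 632
= 88 ms


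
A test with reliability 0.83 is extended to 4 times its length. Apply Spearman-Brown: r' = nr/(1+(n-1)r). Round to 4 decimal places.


r_new = n*r / (1 + (n-1)*r)
Numerator = 4 * 0.83 = 3.32
Denominator = 1 + 3 * 0.83 = 3.49
r_new = 3.32 / 3.49
= 0.9513


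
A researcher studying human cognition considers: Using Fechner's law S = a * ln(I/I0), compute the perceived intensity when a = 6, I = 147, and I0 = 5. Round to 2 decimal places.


S = 6 * ln(147/5)
I/I0 = 29.4
ln(29.4) = 3.381
S = 6 * 3.381
= 20.29


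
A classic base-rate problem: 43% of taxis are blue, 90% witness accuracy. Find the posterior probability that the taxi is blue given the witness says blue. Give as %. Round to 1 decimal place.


P(blue | says blue) = P(says blue | blue)*P(blue) / [P(says blue | blue)*P(blue) + P(says blue | not blue)*P(not blue)]
Numerator = 0.9 * 0.43 = 0.387
False identification = 0.1 * 0.57 = 0.057
P = 0.387 / (0.387 + 0.057)
= 0.387 / 0.444
As percentage = 87.2


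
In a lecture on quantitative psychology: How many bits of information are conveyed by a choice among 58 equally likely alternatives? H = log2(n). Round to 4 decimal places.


H = log2(n)
H = log2(58)
= 5.8580


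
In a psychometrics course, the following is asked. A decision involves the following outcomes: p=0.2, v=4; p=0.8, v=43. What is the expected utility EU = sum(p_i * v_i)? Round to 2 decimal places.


EU = sum(p_i * v_i)
0.2 * 4 = 0.8
0.8 * 43 = 34.4
EU = 0.8 + 34.4
= 35.20


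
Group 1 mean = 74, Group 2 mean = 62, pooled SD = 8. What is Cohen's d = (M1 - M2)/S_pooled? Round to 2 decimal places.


Cohen's d = (M1 - M2) / S_pooled
= (74 - 62) / 8
= 12 / 8
= 1.50


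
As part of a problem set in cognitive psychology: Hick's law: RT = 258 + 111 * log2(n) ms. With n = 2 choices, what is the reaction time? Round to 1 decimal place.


RT = 258 + 111 * log2(2)
log2(2) = 1.0
RT = 258 + 111 * 1.0
= 258 + 111.0
= 369.0 ms


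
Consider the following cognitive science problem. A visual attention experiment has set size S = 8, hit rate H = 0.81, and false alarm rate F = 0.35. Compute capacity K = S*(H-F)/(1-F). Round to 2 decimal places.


K = S * (H - F) / (1 - F)
H - F = 0.46
1 - F = 0.65
K = 8 * 0.46 / 0.65
= 5.66


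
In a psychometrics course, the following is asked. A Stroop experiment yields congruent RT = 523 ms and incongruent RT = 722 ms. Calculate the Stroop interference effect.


Stroop effect = RT(incongruent) - RT(congruent)
= 722 - 523
= 199 ms


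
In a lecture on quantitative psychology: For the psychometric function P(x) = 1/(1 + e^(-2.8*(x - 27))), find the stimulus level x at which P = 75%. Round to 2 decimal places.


At P = 0.75: 0.75 = 1/(1 + e^(-k*(x-x0)))
Solving: e^(-k*(x-x0)) = 1/3
x = x0 + ln(3)/k
ln(3) = 1.0986
x = 27 + 1.0986/2.8
= 27 + 0.3924
= 27.39


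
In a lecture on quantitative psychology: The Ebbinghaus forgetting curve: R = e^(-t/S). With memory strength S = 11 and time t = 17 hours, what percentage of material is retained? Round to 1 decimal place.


R = e^(-t/S)
-t/S = -17/11 = -1.545455
R = e^(-1.545455) = 0.213215
Percentage = 0.213215 * 100
= 21.3


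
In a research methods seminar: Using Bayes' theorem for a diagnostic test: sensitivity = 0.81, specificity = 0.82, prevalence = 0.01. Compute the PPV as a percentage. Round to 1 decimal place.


PPV = (sens * prev) / (sens * prev + (1-spec) * (1-prev))
Numerator = 0.81 * 0.01 = 0.0081
P(positive and no disease) = (1 - spec) * (1 - prev) = (1 - 0.82) * (1 - 0.01) = 0.1782
Denominator = 0.0081 + 0.1782 = 0.1863
PPV = 0.0081 / 0.1863 = 0.043478
As percentage = 4.3


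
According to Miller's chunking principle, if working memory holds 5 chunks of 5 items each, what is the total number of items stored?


Total items = chunks * items_per_chunk
= 5 * 5
= 25


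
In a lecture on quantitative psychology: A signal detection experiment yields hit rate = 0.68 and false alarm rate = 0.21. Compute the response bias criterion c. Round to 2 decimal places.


c = -0.5 * (z(HR) + z(FAR))
z(0.68) = 0.4677
z(0.21) = -0.8064
c = -0.5 * (0.4677 + -0.8064)
= -0.5 * -0.3387
= 0.17


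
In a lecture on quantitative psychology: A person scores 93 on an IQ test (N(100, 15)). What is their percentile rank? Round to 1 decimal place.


z = (IQ - mean) / SD
z = (93 - 100) / 15 = -0.4667
Percentile = Phi(-0.4667) * 100
Phi(-0.4667) = 0.320357
= 32.0


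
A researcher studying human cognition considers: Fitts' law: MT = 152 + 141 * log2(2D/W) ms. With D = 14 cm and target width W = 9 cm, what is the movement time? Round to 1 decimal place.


MT = 152 + 141 * log2(2*14/9)
2D/W = 3.111111
log2(3.111111) = 1.6374
MT = 152 + 141 * 1.6374
= 382.9 ms


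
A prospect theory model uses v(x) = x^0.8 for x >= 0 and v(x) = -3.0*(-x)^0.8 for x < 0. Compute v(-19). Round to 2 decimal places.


Since x = -19 < 0, use v(x) = -lambda*(-x)^alpha
(-x) = 19
19^0.8 = 10.5439
v(-19) = -3.0 * 10.5439
= -31.63


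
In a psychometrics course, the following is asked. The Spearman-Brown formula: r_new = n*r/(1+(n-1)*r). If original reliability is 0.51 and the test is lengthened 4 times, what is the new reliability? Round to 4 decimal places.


r_new = n*r / (1 + (n-1)*r)
Numerator = 4 * 0.51 = 2.04
Denominator = 1 + 3 * 0.51 = 2.53
r_new = 2.04 / 2.53
= 0.8063


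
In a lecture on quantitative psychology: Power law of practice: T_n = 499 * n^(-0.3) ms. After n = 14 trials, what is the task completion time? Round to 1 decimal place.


T_n = 499 * 14^(-0.3)
14^(-0.3) = 0.453066
T_n = 499 * 0.453066
= 226.1 ms


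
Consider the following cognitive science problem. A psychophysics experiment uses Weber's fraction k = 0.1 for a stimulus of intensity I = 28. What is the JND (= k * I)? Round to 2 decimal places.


JND = k * I
JND = 0.1 * 28
= 2.80


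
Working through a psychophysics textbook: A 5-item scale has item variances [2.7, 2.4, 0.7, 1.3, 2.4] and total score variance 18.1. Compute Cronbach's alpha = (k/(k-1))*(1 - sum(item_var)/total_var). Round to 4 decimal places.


alpha = (k/(k-1)) * (1 - sum(s_i^2)/s_total^2)
sum(item variances) = 9.5
k/(k-1) = 5/4 = 1.25
1 - 9.5/18.1 = 1 - 0.524862 = 0.475138
alpha = 1.25 * 0.475138
= 0.5939


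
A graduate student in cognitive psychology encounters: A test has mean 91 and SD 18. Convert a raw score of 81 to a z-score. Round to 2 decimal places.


z = (X - mu) / sigma
= (81 - 91) / 18
= -10 / 18
= -0.56


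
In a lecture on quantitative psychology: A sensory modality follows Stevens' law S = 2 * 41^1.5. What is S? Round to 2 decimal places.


S = 2 * 41^1.5
41^1.5 = 262.5281
S = 2 * 262.5281
= 525.06


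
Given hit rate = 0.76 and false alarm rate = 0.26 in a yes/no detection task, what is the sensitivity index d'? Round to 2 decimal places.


d' = z(HR) - z(FAR)
z(0.76) = 0.7063
z(0.26) = -0.6433
d' = 0.7063 - -0.6433
= 1.35


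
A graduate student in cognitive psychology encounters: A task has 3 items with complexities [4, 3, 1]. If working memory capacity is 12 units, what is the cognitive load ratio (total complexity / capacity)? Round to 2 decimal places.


Total complexity = 4 + 3 + 1 = 8
Load = total / capacity = 8 / 12
= 0.67


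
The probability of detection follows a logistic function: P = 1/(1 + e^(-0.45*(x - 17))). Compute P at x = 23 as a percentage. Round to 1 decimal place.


P(x) = 1/(1 + e^(-0.45*(23 - 17)))
Exponent = -0.45 * 6 = -2.7
e^(-2.7) = 0.067206
P = 1/(1 + 0.067206) = 0.937026
Percentage = 93.7


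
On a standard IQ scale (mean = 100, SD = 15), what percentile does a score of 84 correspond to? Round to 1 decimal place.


z = (IQ - mean) / SD
z = (84 - 100) / 15 = -1.0667
Percentile = Phi(-1.0667) * 100
Phi(-1.0667) = 0.143054
= 14.3


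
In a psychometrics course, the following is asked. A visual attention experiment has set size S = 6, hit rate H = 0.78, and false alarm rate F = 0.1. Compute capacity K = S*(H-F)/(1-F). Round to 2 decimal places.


K = S * (H - F) / (1 - F)
H - F = 0.68
1 - F = 0.9
K = 6 * 0.68 / 0.9
= 4.53


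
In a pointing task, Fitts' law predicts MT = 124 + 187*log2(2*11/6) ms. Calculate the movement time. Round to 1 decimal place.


MT = 124 + 187 * log2(2*11/6)
2D/W = 3.666667
log2(3.666667) = 1.8745
MT = 124 + 187 * 1.8745
= 474.5 ms


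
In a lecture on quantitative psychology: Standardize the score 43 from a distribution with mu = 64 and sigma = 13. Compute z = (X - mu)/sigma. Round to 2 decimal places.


z = (X - mu) / sigma
= (43 - 64) / 13
= -21 / 13
= -1.62


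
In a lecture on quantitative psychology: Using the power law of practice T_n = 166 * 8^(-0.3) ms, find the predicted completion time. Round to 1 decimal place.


T_n = 166 * 8^(-0.3)
8^(-0.3) = 0.535887
T_n = 166 * 0.535887
= 89.0 ms


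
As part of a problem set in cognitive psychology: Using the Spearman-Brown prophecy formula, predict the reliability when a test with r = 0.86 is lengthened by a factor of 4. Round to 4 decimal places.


r_new = n*r / (1 + (n-1)*r)
Numerator = 4 * 0.86 = 3.44
Denominator = 1 + 3 * 0.86 = 3.58
r_new = 3.44 / 3.58
= 0.9609


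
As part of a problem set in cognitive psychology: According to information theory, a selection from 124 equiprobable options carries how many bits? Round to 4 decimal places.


H = log2(n)
H = log2(124)
= 6.9542


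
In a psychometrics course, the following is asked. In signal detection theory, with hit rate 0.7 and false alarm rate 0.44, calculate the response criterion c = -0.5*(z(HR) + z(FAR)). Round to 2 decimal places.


c = -0.5 * (z(HR) + z(FAR))
z(0.7) = 0.5244
z(0.44) = -0.151
c = -0.5 * (0.5244 + -0.151)
= -0.5 * 0.3734
= -0.19


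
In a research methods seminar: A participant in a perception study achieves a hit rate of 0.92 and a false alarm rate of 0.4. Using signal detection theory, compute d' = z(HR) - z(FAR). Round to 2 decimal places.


d' = z(HR) - z(FAR)
z(0.92) = 1.4051
z(0.4) = -0.2533
d' = 1.4051 - -0.2533
= 1.66


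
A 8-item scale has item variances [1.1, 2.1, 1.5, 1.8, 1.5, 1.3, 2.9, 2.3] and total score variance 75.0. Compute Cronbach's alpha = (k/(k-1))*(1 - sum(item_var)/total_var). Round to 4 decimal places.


alpha = (k/(k-1)) * (1 - sum(s_i^2)/s_total^2)
sum(item variances) = 14.5
k/(k-1) = 8/7 = 1.142857
1 - 14.5/75.0 = 1 - 0.193333 = 0.806667
alpha = 1.142857 * 0.806667
= 0.9219


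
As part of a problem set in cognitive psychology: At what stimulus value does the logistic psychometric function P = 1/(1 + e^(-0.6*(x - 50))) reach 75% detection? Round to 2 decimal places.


At P = 0.75: 0.75 = 1/(1 + e^(-k*(x-x0)))
Solving: e^(-k*(x-x0)) = 1/3
x = x0 + ln(3)/k
ln(3) = 1.0986
x = 50 + 1.0986/0.6
= 50 + 1.831
= 51.83


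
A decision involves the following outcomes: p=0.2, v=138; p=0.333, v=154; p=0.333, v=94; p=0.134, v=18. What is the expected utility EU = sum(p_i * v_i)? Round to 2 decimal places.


EU = sum(p_i * v_i)
0.2 * 138 = 27.6
0.333 * 154 = 51.282
0.333 * 94 = 31.302
0.134 * 18 = 2.412
EU = 27.6 + 51.282 + 31.302 + 2.412
= 112.60


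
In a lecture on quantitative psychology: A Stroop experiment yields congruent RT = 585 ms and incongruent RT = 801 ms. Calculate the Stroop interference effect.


Stroop effect = RT(incongruent) - RT(congruent)
= 801 - 585
= 216 ms


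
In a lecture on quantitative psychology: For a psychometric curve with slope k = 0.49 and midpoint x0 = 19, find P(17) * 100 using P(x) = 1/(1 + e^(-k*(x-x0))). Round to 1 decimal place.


P(x) = 1/(1 + e^(-0.49*(17 - 19)))
Exponent = -0.49 * -2 = 0.98
e^(0.98) = 2.664456
P = 1/(1 + 2.664456) = 0.272892
Percentage = 27.3


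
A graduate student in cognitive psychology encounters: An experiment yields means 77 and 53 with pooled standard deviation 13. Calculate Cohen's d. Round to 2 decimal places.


Cohen's d = (M1 - M2) / S_pooled
= (77 - 53) / 13
= 24 / 13
= 1.85


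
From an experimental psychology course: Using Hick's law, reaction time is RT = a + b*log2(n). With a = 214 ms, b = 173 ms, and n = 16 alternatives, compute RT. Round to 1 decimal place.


RT = 214 + 173 * log2(16)
log2(16) = 4.0
RT = 214 + 173 * 4.0
= 214 + 692.0
= 906.0 ms


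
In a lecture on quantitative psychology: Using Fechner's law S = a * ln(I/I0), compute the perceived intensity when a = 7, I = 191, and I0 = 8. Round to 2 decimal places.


S = 7 * ln(191/8)
I/I0 = 23.875
ln(23.875) = 3.1728
S = 7 * 3.1728
= 22.21


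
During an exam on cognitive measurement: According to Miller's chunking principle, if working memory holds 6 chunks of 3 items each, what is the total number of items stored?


Total items = chunks * items_per_chunk
= 6 * 3
= 18


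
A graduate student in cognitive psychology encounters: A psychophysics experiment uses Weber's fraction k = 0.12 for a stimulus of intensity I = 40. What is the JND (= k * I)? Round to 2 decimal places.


JND = k * I
JND = 0.12 * 40
= 4.80


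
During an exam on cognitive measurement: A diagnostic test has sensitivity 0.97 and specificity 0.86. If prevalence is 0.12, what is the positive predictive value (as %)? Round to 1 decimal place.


PPV = (sens * prev) / (sens * prev + (1-spec) * (1-prev))
Numerator = 0.97 * 0.12 = 0.1164
P(positive and no disease) = (1 - spec) * (1 - prev) = (1 - 0.86) * (1 - 0.12) = 0.1232
Denominator = 0.1164 + 0.1232 = 0.2396
PPV = 0.1164 / 0.2396 = 0.48581
As percentage = 48.6


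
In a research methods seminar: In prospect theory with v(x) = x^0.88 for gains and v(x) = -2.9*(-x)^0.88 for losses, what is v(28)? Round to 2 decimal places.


Since x = 28 >= 0, use v(x) = x^0.88
28^0.88 = 18.7715
v(28) = 18.77


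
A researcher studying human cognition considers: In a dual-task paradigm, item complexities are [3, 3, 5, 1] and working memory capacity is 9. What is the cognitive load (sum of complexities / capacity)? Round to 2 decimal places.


Total complexity = 3 + 3 + 5 + 1 = 12
Load = total / capacity = 12 / 9
= 1.33


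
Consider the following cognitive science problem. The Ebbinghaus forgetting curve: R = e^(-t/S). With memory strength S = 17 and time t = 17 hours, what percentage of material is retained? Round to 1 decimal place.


R = e^(-t/S)
-t/S = -17/17 = -1.0
R = e^(-1.0) = 0.367879
Percentage = 0.367879 * 100
= 36.8


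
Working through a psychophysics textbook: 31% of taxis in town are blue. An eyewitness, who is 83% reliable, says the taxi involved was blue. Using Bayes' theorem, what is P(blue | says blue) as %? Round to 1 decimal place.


P(blue | says blue) = P(says blue | blue)*P(blue) / [P(says blue | blue)*P(blue) + P(says blue | not blue)*P(not blue)]
Numerator = 0.83 * 0.31 = 0.2573
False identification = 0.17 * 0.69 = 0.1173
P = 0.2573 / (0.2573 + 0.1173)
= 0.2573 / 0.3746
As percentage = 68.7


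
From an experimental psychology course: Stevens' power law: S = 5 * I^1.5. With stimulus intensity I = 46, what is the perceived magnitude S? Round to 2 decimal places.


S = 5 * 46^1.5
46^1.5 = 311.9872
S = 5 * 311.9872
= 1559.94


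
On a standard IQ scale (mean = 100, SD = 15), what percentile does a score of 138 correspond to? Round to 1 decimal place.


z = (IQ - mean) / SD
z = (138 - 100) / 15 = 2.5333
Percentile = Phi(2.5333) * 100
Phi(2.5333) = 0.99435
= 99.4


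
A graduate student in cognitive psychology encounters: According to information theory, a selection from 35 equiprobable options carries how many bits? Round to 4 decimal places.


H = log2(n)
H = log2(35)
= 5.1293


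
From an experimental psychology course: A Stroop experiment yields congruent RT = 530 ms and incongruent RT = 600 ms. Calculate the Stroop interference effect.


Stroop effect = RT(incongruent) - RT(congruent)
= 600 - 530
= 70 ms


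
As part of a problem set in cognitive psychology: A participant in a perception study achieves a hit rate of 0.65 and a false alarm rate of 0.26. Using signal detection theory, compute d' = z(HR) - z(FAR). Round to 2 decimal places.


d' = z(HR) - z(FAR)
z(0.65) = 0.3853
z(0.26) = -0.6433
d' = 0.3853 - -0.6433
= 1.03


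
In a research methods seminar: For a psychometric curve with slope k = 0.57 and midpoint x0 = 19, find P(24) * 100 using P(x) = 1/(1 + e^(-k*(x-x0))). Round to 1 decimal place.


P(x) = 1/(1 + e^(-0.57*(24 - 19)))
Exponent = -0.57 * 5 = -2.85
e^(-2.85) = 0.057844
P = 1/(1 + 0.057844) = 0.945319
Percentage = 94.5


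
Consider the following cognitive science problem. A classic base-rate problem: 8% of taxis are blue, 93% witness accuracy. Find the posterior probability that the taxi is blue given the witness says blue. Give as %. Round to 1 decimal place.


P(blue | says blue) = P(says blue | blue)*P(blue) / [P(says blue | blue)*P(blue) + P(says blue | not blue)*P(not blue)]
Numerator = 0.93 * 0.08 = 0.0744
False identification = 0.07 * 0.92 = 0.0644
P = 0.0744 / (0.0744 + 0.0644)
= 0.0744 / 0.1388
As percentage = 53.6


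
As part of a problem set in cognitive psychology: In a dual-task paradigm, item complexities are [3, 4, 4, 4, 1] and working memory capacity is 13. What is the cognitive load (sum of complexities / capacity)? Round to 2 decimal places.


Total complexity = 3 + 4 + 4 + 4 + 1 = 16
Load = total / capacity = 16 / 13
= 1.23


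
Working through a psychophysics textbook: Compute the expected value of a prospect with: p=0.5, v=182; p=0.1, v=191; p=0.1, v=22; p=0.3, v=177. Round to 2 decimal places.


EU = sum(p_i * v_i)
0.5 * 182 = 91.0
0.1 * 191 = 19.1
0.1 * 22 = 2.2
0.3 * 177 = 53.1
EU = 91.0 + 19.1 + 2.2 + 53.1
= 165.40


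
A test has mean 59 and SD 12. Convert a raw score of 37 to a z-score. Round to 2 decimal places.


z = (X - mu) / sigma
= (37 - 59) / 12
= -22 / 12
= -1.83


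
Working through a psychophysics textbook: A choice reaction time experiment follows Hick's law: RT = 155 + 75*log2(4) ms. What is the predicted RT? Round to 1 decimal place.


RT = 155 + 75 * log2(4)
log2(4) = 2.0
RT = 155 + 75 * 2.0
= 155 + 150.0
= 305.0 ms


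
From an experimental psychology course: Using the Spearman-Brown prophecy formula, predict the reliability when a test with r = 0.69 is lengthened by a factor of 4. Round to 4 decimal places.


r_new = n*r / (1 + (n-1)*r)
Numerator = 4 * 0.69 = 2.76
Denominator = 1 + 3 * 0.69 = 3.07
r_new = 2.76 / 3.07
= 0.8990


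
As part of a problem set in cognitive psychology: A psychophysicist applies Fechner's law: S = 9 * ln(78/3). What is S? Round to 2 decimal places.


S = 9 * ln(78/3)
I/I0 = 26.0
ln(26.0) = 3.2581
S = 9 * 3.2581
= 29.32


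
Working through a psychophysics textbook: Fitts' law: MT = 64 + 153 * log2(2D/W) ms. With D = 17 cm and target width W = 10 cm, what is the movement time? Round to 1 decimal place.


MT = 64 + 153 * log2(2*17/10)
2D/W = 3.4
log2(3.4) = 1.7655
MT = 64 + 153 * 1.7655
= 334.1 ms


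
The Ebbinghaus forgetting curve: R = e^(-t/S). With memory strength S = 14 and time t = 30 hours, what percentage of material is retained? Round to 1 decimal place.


R = e^(-t/S)
-t/S = -30/14 = -2.142857
R = e^(-2.142857) = 0.117319
Percentage = 0.117319 * 100
= 11.7


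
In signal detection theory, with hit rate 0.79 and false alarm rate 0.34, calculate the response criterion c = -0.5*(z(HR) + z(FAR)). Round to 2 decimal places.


c = -0.5 * (z(HR) + z(FAR))
z(0.79) = 0.8064
z(0.34) = -0.4125
c = -0.5 * (0.8064 + -0.4125)
= -0.5 * 0.3939
= -0.20


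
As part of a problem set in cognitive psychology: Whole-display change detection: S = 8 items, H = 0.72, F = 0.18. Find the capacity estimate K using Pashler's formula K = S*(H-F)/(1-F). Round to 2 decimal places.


K = S * (H - F) / (1 - F)
H - F = 0.54
1 - F = 0.82
K = 8 * 0.54 / 0.82
= 5.27


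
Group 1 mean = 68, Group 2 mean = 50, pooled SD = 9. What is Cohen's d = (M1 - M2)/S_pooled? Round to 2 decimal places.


Cohen's d = (M1 - M2) / S_pooled
= (68 - 50) / 9
= 18 / 9
= 2.00


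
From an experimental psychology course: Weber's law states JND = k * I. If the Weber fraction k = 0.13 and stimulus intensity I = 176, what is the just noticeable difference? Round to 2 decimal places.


JND = k * I
JND = 0.13 * 176
= 22.88


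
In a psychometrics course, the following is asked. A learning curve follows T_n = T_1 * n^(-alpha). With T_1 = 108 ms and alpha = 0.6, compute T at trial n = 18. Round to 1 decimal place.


T_n = 108 * 18^(-0.6)
18^(-0.6) = 0.176537
T_n = 108 * 0.176537
= 19.1 ms


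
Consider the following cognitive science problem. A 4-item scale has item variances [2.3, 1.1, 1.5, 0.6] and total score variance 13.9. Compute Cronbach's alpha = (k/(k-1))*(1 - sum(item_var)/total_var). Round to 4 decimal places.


alpha = (k/(k-1)) * (1 - sum(s_i^2)/s_total^2)
sum(item variances) = 5.5
k/(k-1) = 4/3 = 1.333333
1 - 5.5/13.9 = 1 - 0.395683 = 0.604317
alpha = 1.333333 * 0.604317
= 0.8058


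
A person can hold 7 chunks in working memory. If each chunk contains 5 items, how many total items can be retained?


Total items = chunks * items_per_chunk
= 7 * 5
= 35


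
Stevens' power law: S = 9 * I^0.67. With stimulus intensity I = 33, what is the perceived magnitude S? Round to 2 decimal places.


S = 9 * 33^0.67
33^0.67 = 10.4089
S = 9 * 10.4089
= 93.68


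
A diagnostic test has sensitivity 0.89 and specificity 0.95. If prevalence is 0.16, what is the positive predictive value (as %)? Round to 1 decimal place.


PPV = (sens * prev) / (sens * prev + (1-spec) * (1-prev))
Numerator = 0.89 * 0.16 = 0.1424
P(positive and no disease) = (1 - spec) * (1 - prev) = (1 - 0.95) * (1 - 0.16) = 0.042
Denominator = 0.1424 + 0.042 = 0.1844
PPV = 0.1424 / 0.1844 = 0.772234
As percentage = 77.2


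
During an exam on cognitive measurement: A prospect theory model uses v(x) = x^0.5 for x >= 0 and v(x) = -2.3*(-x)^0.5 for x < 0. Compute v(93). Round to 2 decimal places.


Since x = 93 >= 0, use v(x) = x^0.5
93^0.5 = 9.6437
v(93) = 9.64


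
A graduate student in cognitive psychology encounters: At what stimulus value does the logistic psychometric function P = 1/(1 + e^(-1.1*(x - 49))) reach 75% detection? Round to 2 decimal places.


At P = 0.75: 0.75 = 1/(1 + e^(-k*(x-x0)))
Solving: e^(-k*(x-x0)) = 1/3
x = x0 + ln(3)/k
ln(3) = 1.0986
x = 49 + 1.0986/1.1
= 49 + 0.9987
= 50.00


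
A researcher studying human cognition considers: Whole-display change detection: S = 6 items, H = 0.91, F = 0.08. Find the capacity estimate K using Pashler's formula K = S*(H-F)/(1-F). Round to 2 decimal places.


K = S * (H - F) / (1 - F)
H - F = 0.83
1 - F = 0.92
K = 6 * 0.83 / 0.92
= 5.41


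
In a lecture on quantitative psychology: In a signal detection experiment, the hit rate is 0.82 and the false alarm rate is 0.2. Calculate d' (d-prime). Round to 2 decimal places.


d' = z(HR) - z(FAR)
z(0.82) = 0.9154
z(0.2) = -0.8416
d' = 0.9154 - -0.8416
= 1.76


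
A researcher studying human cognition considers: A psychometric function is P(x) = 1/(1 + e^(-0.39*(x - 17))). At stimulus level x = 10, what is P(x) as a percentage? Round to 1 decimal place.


P(x) = 1/(1 + e^(-0.39*(10 - 17)))
Exponent = -0.39 * -7 = 2.73
e^(2.73) = 15.332887
P = 1/(1 + 15.332887) = 0.061226
Percentage = 6.1


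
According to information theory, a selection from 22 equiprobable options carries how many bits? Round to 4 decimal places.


H = log2(n)
H = log2(22)
= 4.4594


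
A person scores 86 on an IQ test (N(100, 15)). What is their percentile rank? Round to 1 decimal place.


z = (IQ - mean) / SD
z = (86 - 100) / 15 = -0.9333
Percentile = Phi(-0.9333) * 100
Phi(-0.9333) = 0.175333
= 17.5
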